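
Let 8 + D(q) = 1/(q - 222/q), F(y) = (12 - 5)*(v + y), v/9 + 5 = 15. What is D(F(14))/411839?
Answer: -2118684/109088326159 ≈ -1.9422e-5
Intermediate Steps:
v = 90 (v = -45 + 9*15 = -45 + 135 = 90)
F(y) = 630 + 7*y (F(y) = (12 - 5)*(90 + y) = 7*(90 + y) = 630 + 7*y)
D(q) = -8 + 1/(q - 222/q)
D(F(14))/411839 = ((1776 + (630 + 7*14) - 8*(630 + 7*14)²)/(-222 + (630 + 7*14)²))/411839 = ((1776 + (630 + 98) - 8*(630 + 98)²)/(-222 + (630 + 98)²))*(1/411839) = ((1776 + 728 - 8*728²)/(-222 + 728²))*(1/411839) = ((1776 + 728 - 8*529984)/(-222 + 529984))*(1/411839) = ((1776 + 728 - 4239872)/529762)*(1/411839) = ((1/529762)*(-4237368))*(1/411839) = -2118684/264881*1/411839 = -2118684/109088326159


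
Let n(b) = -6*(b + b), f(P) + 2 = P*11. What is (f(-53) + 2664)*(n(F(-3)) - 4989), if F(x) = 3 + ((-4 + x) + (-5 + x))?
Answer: -10072755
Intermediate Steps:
f(P) = -2 + 11*P (f(P) = -2 + P*11 = -2 + 11*P)
F(x) = -6 + 2*x (F(x) = 3 + (-9 + 2*x) = -6 + 2*x)
n(b) = -12*b
(f(-53) + 2664)*(n(F(-3)) - 4989) = ((-2 + 11*(-53)) + 2664)*(-12*(-6 + 2*(-3)) - 4989) = ((-2 - 583) + 2664)*(-12*(-6 - 6) - 4989) = (-585 + 2664)*(-12*(-12) - 4989) = 2079*(144 - 4989) = 2079*(-4845) = -10072755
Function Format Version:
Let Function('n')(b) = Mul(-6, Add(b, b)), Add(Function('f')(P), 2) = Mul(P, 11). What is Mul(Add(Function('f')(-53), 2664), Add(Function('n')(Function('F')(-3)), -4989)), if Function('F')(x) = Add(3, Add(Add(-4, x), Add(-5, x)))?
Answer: -10072755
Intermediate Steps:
Function('f')(P) = Add(-2, Mul(11, P)) (Function('f')(P) = Add(-2, Mul(P, 11)) = Add(-2, Mul(11, P)))
Function('F')(x) = Add(-6, Mul(2, x)) (Function('F')(x) = Add(3, Add(-9, Mul(2, x))) = Add(-6, Mul(2, x)))
Function('n')(b) = Mul(-12, b) (Function('n')(b) = Mul(-6, Mul(2, b)) = Mul(-12, b))
Mul(Add(Function('f')(-53), 2664), Add(Function('n')(Function('F')(-3)), -4989)) = Mul(Add(Add(-2, Mul(11, -53)), 2664), Add(Mul(-12, Add(-6, Mul(2, -3))), -4989)) = Mul(Add(Add(-2, -583), 2664), Add(Mul(-12, Add(-6, -6)), -4989)) = Mul(Add(-585, 2664), Add(Mul(-12, -12), -4989)) = Mul(2079, Add(144, -4989)) = Mul(2079, -4845) = -10072755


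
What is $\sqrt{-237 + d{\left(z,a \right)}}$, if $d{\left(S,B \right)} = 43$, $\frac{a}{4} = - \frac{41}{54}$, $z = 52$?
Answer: $i \sqrt{194} \approx 13.928 i$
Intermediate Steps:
$a = - \frac{82}{27}$ ($a = 4 \left(- \frac{41}{54}\right) = - \frac{82}{27} \approx -3.037$)
$\sqrt{-237 + d{\left(z,a \right)}} = \sqrt{-237 + 43} = \sqrt{-194} = i \sqrt{194}$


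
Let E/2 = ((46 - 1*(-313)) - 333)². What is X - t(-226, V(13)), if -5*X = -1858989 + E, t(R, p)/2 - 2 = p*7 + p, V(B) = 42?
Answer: 1854257/5 ≈ 3.7085e+5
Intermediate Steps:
t(R, p) = 4 + 16*p (t(R, p) = 4 + 2*(p*7 + p) = 4 + 2*(7*p + p) = 4 + 2*(8*p) = 4 + 16*p)
E = 1352 (E = 2*((46 - 1*(-313)) - 333)² = 2*((46 + 313) - 333)² = 2*(359 - 333)² = 2*26² = 2*676 = 1352)
X = 1857637/5 (X = -(-1858989 + 1352)/5 = -⅕*(-1857637) = 1857637/5 ≈ 3.7153e+5)
X - t(-226, V(13)) = 1857637/5 - (4 + 16*42) = 1857637/5 - (4 + 672) = 1857637/5 - 1*676 = 1857637/5 - 676 = 1854257/5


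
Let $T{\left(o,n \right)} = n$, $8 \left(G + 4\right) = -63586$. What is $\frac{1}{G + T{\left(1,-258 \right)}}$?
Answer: $- \frac{4}{32841} \approx -0.0001218$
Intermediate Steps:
$G = - \frac{31809}{4}$ ($G = -4 + \frac{1}{8} \left(-63586\right) = -4 - \frac{31793}{4} = - \frac{31809}{4} \approx -7952.3$)
$\frac{1}{G + T{\left(1,-258 \right)}} = \frac{1}{- \frac{31809}{4} - 258} = \frac{1}{- \frac{32841}{4}} = - \frac{4}{32841}$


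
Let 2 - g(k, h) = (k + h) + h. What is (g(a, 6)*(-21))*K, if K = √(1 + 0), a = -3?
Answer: 147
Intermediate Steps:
g(k, h) = 2 - k - 2*h (g(k, h) = 2 - ((k + h) + h) = 2 - ((h + k) + h) = 2 - (k + 2*h) = 2 + (-k - 2*h) = 2 - k - 2*h)
K = 1 (K = √1 = 1)
(g(a, 6)*(-21))*K = ((2 - 1*(-3) - 2*6)*(-21))*1 = ((2 + 3 - 12)*(-21))*1 = -7*(-21)*1 = 147*1 = 147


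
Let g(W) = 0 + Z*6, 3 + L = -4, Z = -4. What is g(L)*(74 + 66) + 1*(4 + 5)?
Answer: -3351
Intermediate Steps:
L = -7 (L = -3 - 4 = -7)
g(W) = -24 (g(W) = 0 - 4*6 = 0 - 24 = -24)
g(L)*(74 + 66) + 1*(4 + 5) = -24*(74 + 66) + 1*(4 + 5) = -24*140 + 1*9 = -3360 + 9 = -3351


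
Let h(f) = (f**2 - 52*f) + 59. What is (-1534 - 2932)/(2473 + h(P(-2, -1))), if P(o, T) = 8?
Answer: -2233/1090 ≈ -2.0486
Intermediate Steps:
h(f) = 59 + f**2 - 52*f
(-1534 - 2932)/(2473 + h(P(-2, -1))) = (-1534 - 2932)/(2473 + (59 + 8**2 - 52*8)) = -4466/(2473 + (59 + 64 - 416)) = -4466/(2473 - 293) = -4466/2180 = -4466*1/2180 = -2233/1090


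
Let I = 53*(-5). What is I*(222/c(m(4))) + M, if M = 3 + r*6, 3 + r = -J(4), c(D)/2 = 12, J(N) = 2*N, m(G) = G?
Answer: -10057/4 ≈ -2514.3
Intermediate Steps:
c(D) = 24 (c(D) = 2*12 = 24)
r = -11 (r = -3 - 2*4 = -3 - 1*8 = -3 - 8 = -11)
M = -63 (M = 3 - 11*6 = 3 - 66 = -63)
I = -265
I*(222/c(m(4))) + M = -58830/24 - 63 = -265*37/4 - 63 = -9805/4 - 63 = -10057/4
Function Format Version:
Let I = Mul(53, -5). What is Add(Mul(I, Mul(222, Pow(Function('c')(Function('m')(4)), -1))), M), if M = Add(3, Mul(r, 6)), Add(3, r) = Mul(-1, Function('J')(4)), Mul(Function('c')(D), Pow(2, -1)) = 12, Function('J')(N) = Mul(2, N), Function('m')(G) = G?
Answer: Rational(-10057, 4) ≈ -2514.3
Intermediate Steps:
Function('c')(D) = 24 (Function('c')(D) = Mul(2, 12) = 24)
r = -11 (r = Add(-3, Mul(-1, Mul(2, 4))) = Add(-3, Mul(-1, 8)) = Add(-3, -8) = -11)
M = -63 (M = Add(3, Mul(-11, 6)) = Add(3, -66) = -63)
I = -265
Add(Mul(I, Mul(222, Pow(Function('c')(Function('m')(4)), -1))), M) = Add(Mul(-265, Mul(222, Pow(24, -1))), -63) = Add(Mul(-265, Mul(222, Rational(1, 24))), -63) = Add(Mul(-265, Rational(37, 4)), -63) = Add(Rational(-9805, 4), -63) = Rational(-10057, 4)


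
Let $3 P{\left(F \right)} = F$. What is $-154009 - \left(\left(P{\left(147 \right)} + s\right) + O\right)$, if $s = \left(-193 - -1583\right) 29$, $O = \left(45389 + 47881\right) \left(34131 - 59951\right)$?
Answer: $2408037032$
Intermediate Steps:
$O = -2408231400$ ($O = 93270 \left(-25820\right) = -2408231400$)
$P{\left(F \right)} = \frac{F}{3}$
$s = 40310$ ($s = \left(-193 + 1583\right) 29 = 1390 \cdot 29 = 40310$)
$-154009 - \left(\left(P{\left(147 \right)} + s\right) + O\right) = -154009 - \left(\left(\frac{1}{3} \cdot 147 + 40310\right) - 2408231400\right) = -154009 - \left(\left(49 + 40310\right) - 2408231400\right) = -154009 - \left(40359 - 2408231400\right) = -154009 - -2408191041 = -154009 + 2408191041 = 2408037032$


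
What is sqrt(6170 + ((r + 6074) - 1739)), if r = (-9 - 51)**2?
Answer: sqrt(14105) ≈ 118.76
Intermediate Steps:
r = 3600 (r = (-60)**2 = 3600)
sqrt(6170 + ((r + 6074) - 1739)) = sqrt(6170 + ((3600 + 6074) - 1739)) = sqrt(6170 + (9674 - 1739)) = sqrt(6170 + 7935) = sqrt(14105)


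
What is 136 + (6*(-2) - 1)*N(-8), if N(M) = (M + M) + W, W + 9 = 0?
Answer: 461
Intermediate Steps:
W = -9 (W = -9 + 0 = -9)
N(M) = -9 + 2*M (N(M) = (M + M) - 9 = 2*M - 9 = -9 + 2*M)
136 + (6*(-2) - 1)*N(-8) = 136 + (6*(-2) - 1)*(-9 + 2*(-8)) = 136 + (-12 - 1)*(-9 - 16) = 136 - 13*(-25) = 136 + 325 = 461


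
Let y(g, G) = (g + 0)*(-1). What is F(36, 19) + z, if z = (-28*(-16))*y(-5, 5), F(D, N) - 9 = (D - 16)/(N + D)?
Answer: 24743/11 ≈ 2249.4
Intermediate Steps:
y(g, G) = -g (y(g, G) = g*(-1) = -g)
F(D, N) = 9 + (-16 + D)/(D + N) (F(D, N) = 9 + (D - 16)/(N + D) = 9 + (-16 + D)/(D + N))
z = 2240 (z = (-28*(-16))*(-1*(-5)) = 448*5 = 2240)
F(36, 19) + z = (-16 + 9*19 + 10*36)/(36 + 19) + 2240 = (-16 + 171 + 360)/55 + 2240 = (1/55)*515 + 2240 = 103/11 + 2240 = 24743/11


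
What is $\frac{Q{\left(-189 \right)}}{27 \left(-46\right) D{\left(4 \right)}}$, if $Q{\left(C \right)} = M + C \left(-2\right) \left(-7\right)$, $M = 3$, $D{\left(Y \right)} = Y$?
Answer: $\frac{881}{1656} \approx 0.532$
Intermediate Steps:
$Q{\left(C \right)} = 3 + 14 C$ ($Q{\left(C \right)} = 3 + C \left(-2\right) \left(-7\right) = 3 + - 2 C \left(-7\right) = 3 + 14 C$)
$\frac{Q{\left(-189 \right)}}{27 \left(-46\right) D{\left(4 \right)}} = \frac{3 + 14 \left(-189\right)}{27 \left(-46\right) 4} = \frac{3 - 2646}{\left(-1242\right) 4} = - \frac{2643}{-4968} = \left(-2643\right) \left(- \frac{1}{4968}\right) = \frac{881}{1656}$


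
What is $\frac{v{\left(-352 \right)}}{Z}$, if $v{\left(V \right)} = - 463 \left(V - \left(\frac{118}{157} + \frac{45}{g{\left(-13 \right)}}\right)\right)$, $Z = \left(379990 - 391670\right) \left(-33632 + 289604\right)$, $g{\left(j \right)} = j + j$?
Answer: $- \frac{663417421}{12204171582720} \approx -5.436 \cdot 10^{-5}$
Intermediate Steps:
$g{\left(j \right)} = 2 j$
$Z = -2989752960$ ($Z = \left(-11680\right) 255972 = -2989752960$)
$v{\left(V \right)} = - \frac{1850611}{4082} - 463 V$ ($v{\left(V \right)} = - 463 \left(V - \left(- \frac{45}{26} + \frac{118}{157}\right)\right) = - 463 \left(V - \left(\frac{118}{157} + \frac{45}{-26}\right)\right) = - 463 \left(V - - \frac{3997}{4082}\right) = - 463 \left(V + \left(\frac{45}{26} - \frac{118}{157}\right)\right) = - 463 \left(V + \frac{3997}{4082}\right) = - 463 \left(\frac{3997}{4082} + V\right) = - \frac{1850611}{4082} - 463 V$)
$\frac{v{\left(-352 \right)}}{Z} = \frac{- \frac{1850611}{4082} - -162976}{-2989752960} = \left(- \frac{1850611}{4082} + 162976\right) \left(- \frac{1}{2989752960}\right) = \frac{663417421}{4082} \left(- \frac{1}{2989752960}\right) = - \frac{663417421}{12204171582720}$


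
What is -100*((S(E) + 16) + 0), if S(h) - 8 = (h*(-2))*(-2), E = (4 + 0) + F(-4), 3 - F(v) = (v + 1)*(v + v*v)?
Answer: -19600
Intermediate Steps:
F(v) = 3 - (1 + v)*(v + v²) (F(v) = 3 - (v + 1)*(v + v*v) = 3 - (1 + v)*(v + v²))
E = 43 (E = (4 + 0) + (3 - 1*(-4) - 1*(-4)³ - 2*(-4)²) = 4 + (3 + 4 - 1*(-64) - 2*16) = 4 + (3 + 4 + 64 - 32) = 4 + 39 = 43)
S(h) = 8 + 4*h (S(h) = 8 + (h*(-2))*(-2) = 8 - 2*h*(-2) = 8 + 4*h)
-100*((S(E) + 16) + 0) = -100*(((8 + 4*43) + 16) + 0) = -100*(((8 + 172) + 16) + 0) = -100*((180 + 16) + 0) = -100*(196 + 0) = -100*196 = -19600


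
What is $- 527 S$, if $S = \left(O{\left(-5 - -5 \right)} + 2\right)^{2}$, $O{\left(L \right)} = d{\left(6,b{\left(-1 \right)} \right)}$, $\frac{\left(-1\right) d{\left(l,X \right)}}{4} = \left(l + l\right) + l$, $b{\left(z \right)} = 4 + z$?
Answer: $-2582300$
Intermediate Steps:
$d{\left(l,X \right)} = - 12 l$ ($d{\left(l,X \right)} = - 4 \left(\left(l + l\right) + l\right) = - 4 \left(2 l + l\right) = - 4 \cdot 3 l = - 12 l$)
$O{\left(L \right)} = -72$ ($O{\left(L \right)} = \left(-12\right) 6 = -72$)
$S = 4900$ ($S = \left(-72 + 2\right)^{2} = \left(-70\right)^{2} = 4900$)
$- 527 S = \left(-527\right) 4900 = -2582300$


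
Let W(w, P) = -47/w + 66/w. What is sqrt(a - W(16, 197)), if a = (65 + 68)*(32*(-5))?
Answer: I*sqrt(340499)/4 ≈ 145.88*I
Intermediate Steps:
W(w, P) = 19/w
a = -21280 (a = 133*(-160) = -21280)
sqrt(a - W(16, 197)) = sqrt(-21280 - 19/16) = sqrt(-340499/16) = I*sqrt(340499)/4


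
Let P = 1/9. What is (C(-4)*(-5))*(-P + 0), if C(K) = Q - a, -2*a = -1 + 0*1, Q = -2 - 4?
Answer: -65/18 ≈ -3.6111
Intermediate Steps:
P = 1/9 ≈ 0.11111
Q = -6
a = 1/2 (a = -(-1 + 0*1)/2 = -(-1 + 0)/2 = -1/2*(-1) = 1/2 ≈ 0.50000)
C(K) = -13/2 (C(K) = -6 - 1*1/2 = -6 - 1/2 = -13/2)
(C(-4)*(-5))*(-P + 0) = (-13/2*(-5))*(-1*1/9 + 0) = 65*(-1/9 + 0)/2 = (65/2)*(-1/9) = -65/18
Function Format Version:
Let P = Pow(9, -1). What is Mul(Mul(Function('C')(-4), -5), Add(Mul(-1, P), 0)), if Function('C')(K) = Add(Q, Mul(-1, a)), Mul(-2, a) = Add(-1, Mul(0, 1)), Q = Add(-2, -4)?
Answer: Rational(-65, 18) ≈ -3.6111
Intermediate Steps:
P = Rational(1, 9) ≈ 0.11111
Q = -6
a = Rational(1, 2) (a = Mul(Rational(-1, 2), Add(-1, Mul(0, 1))) = Mul(Rational(-1, 2), Add(-1, 0)) = Mul(Rational(-1, 2), -1) = Rational(1, 2) ≈ 0.50000)
Function('C')(K) = Rational(-13, 2) (Function('C')(K) = Add(-6, Mul(-1, Rational(1, 2))) = Add(-6, Rational(-1, 2)) = Rational(-13, 2))
Mul(Mul(Function('C')(-4), -5), Add(Mul(-1, P), 0)) = Mul(Mul(Rational(-13, 2), -5), Add(Mul(-1, Rational(1, 9)), 0)) = Mul(Rational(65, 2), Add(Rational(-1, 9), 0)) = Mul(Rational(65, 2), Rational(-1, 9)) = Rational(-65, 18)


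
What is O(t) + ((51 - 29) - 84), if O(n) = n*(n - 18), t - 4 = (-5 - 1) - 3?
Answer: 53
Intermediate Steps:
t = -5 (t = 4 + ((-5 - 1) - 3) = 4 + (-6 - 3) = 4 - 9 = -5)
O(n) = n*(-18 + n)
O(t) + ((51 - 29) - 84) = -5*(-18 - 5) + ((51 - 29) - 84) = -5*(-23) + (22 - 84) = 115 - 62 = 53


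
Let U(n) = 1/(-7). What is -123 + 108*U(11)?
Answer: -969/7 ≈ -138.43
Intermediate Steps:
U(n) = -⅐
-123 + 108*U(11) = -123 + 108*(-⅐) = -123 - 108/7 = -969/7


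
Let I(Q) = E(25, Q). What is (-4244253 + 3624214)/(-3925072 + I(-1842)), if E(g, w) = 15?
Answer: 620039/3925057 ≈ 0.15797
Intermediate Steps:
I(Q) = 15
(-4244253 + 3624214)/(-3925072 + I(-1842)) = (-4244253 + 3624214)/(-3925072 + 15) = -620039/(-3925057) = -620039*(-1/3925057) = 620039/3925057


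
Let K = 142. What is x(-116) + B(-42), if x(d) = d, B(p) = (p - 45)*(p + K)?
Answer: -8816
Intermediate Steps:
B(p) = (-45 + p)*(142 + p) (B(p) = (p - 45)*(p + 142) = (-45 + p)*(142 + p))
x(-116) + B(-42) = -116 + (-6390 + (-42)² + 97*(-42)) = -116 + (-6390 + 1764 - 4074) = -116 - 8700 = -8816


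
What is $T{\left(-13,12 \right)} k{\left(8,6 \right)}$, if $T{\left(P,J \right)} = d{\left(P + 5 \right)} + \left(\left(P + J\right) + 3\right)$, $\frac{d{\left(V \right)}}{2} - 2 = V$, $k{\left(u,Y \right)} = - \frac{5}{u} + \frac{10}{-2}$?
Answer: $\frac{225}{4} \approx 56.25$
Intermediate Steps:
$k{\left(u,Y \right)} = -5 - \frac{5}{u}$ ($k{\left(u,Y \right)} = - \frac{5}{u} + 10 \left(- \frac{1}{2}\right) = - \frac{5}{u} - 5 = -5 - \frac{5}{u}$)
$d{\left(V \right)} = 4 + 2 V$
$T{\left(P,J \right)} = 17 + J + 3 P$ ($T{\left(P,J \right)} = \left(4 + 2 \left(P + 5\right)\right) + \left(\left(P + J\right) + 3\right) = \left(4 + 2 \left(5 + P\right)\right) + \left(\left(J + P\right) + 3\right) = \left(4 + \left(10 + 2 P\right)\right) + \left(3 + J + P\right) = \left(14 + 2 P\right) + \left(3 + J + P\right) = 17 + J + 3 P$)
$T{\left(-13,12 \right)} k{\left(8,6 \right)} = \left(17 + 12 + 3 \left(-13\right)\right) \left(-5 - \frac{5}{8}\right) = \left(17 + 12 - 39\right) \left(-5 - \frac{5}{8}\right) = - 10 \left(-5 - \frac{5}{8}\right) = \left(-10\right) \left(- \frac{45}{8}\right) = \frac{225}{4}$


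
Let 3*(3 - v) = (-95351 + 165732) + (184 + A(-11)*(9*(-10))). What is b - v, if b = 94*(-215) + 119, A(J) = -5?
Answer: 10733/3 ≈ 3577.7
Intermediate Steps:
b = -20091 (b = -20210 + 119 = -20091)
v = -71006/3 (v = 3 - ((-95351 + 165732) + (184 - 45*(-10)))/3 = 3 - (70381 + (184 - 5*(-90)))/3 = 3 - (70381 + (184 + 450))/3 = 3 - (70381 + 634)/3 = 3 - ⅓*71015 = 3 - 71015/3 = -71006/3 ≈ -23669.)
b - v = -20091 - 1*(-71006/3) = -20091 + 71006/3 = 10733/3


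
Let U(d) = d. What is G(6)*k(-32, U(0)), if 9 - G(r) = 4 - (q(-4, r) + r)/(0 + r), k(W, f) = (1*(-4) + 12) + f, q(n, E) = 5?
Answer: 164/3 ≈ 54.667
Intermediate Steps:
k(W, f) = 8 + f (k(W, f) = (-4 + 12) + f = 8 + f)
G(r) = 5 + (5 + r)/r (G(r) = 9 - (4 - (5 + r)/(0 + r)) = 9 - (4 - (5 + r)/r) = 9 + (-4 + (5 + r)/r) = 5 + (5 + r)/r)
G(6)*k(-32, U(0)) = (6 + 5/6)*(8 + 0) = (6 + 5*(⅙))*8 = (6 + ⅚)*8 = (41/6)*8 = 164/3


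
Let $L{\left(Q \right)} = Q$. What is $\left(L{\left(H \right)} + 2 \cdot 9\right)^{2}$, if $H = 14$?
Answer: $1024$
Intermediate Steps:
$\left(L{\left(H \right)} + 2 \cdot 9\right)^{2} = \left(14 + 2 \cdot 9\right)^{2} = \left(14 + 18\right)^{2} = 32^{2} = 1024$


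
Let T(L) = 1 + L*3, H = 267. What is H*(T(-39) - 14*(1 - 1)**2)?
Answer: -30972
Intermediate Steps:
T(L) = 1 + 3*L
H*(T(-39) - 14*(1 - 1)**2) = 267*((1 + 3*(-39)) - 14*(1 - 1)**2) = 267*((1 - 117) - 14*0**2) = 267*(-116 - 14*0) = 267*(-116 + 0) = 267*(-116) = -30972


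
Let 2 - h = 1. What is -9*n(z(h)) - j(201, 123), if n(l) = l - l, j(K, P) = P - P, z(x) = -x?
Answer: 0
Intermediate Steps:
h = 1 (h = 2 - 1*1 = 2 - 1 = 1)
j(K, P) = 0
n(l) = 0
-9*n(z(h)) - j(201, 123) = -9*0 - 1*0 = 0 + 0 = 0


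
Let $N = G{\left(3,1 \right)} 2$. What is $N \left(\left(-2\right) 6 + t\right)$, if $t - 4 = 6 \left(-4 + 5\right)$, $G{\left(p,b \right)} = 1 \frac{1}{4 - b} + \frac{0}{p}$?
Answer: $- \frac{4}{3} \approx -1.3333$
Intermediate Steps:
$G{\left(p,b \right)} = \frac{1}{4 - b}$ ($G{\left(p,b \right)} = \frac{1}{4 - b} + 0 = \frac{1}{4 - b}$)
$t = 10$ ($t = 4 + 6 \left(-4 + 5\right) = 4 + 6 \cdot 1 = 4 + 6 = 10$)
$N = \frac{2}{3}$ ($N = - \frac{1}{-4 + 1} \cdot 2 = - \frac{1}{-3} \cdot 2 = \left(-1\right) \left(- \frac{1}{3}\right) 2 = \frac{1}{3} \cdot 2 = \frac{2}{3} \approx 0.66667$)
$N \left(\left(-2\right) 6 + t\right) = \frac{2 \left(\left(-2\right) 6 + 10\right)}{3} = \frac{2 \left(-12 + 10\right)}{3} = \frac{2}{3} \left(-2\right) = - \frac{4}{3}$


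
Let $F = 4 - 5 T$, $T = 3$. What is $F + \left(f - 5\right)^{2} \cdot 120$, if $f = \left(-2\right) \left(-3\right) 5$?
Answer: $74989$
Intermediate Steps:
$f = 30$ ($f = 6 \cdot 5 = 30$)
$F = -11$ ($F = 4 - 15 = -11$)
$F + \left(f - 5\right)^{2} \cdot 120 = -11 + \left(30 - 5\right)^{2} \cdot 120 = -11 + 25^{2} \cdot 120 = -11 + 625 \cdot 120 = -11 + 75000 = 74989$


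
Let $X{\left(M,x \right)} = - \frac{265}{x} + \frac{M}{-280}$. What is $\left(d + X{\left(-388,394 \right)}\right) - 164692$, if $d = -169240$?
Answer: $- \frac{2302456223}{6895} \approx -3.3393 \cdot 10^{5}$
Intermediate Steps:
$X{\left(M,x \right)} = - \frac{265}{x} - \frac{M}{280}$ ($X{\left(M,x \right)} = - \frac{265}{x} + M \left(- \frac{1}{280}\right) = - \frac{265}{x} - \frac{M}{280}$)
$\left(d + X{\left(-388,394 \right)}\right) - 164692 = \left(-169240 - \left(- \frac{97}{70} + \frac{265}{394}\right)\right) - 164692 = \left(-169240 + \left(\left(-265\right) \frac{1}{394} + \frac{97}{70}\right)\right) - 164692 = \left(-169240 + \left(- \frac{265}{394} + \frac{97}{70}\right)\right) - 164692 = \left(-169240 + \frac{4917}{6895}\right) - 164692 = - \frac{1166904883}{6895} - 164692 = - \frac{2302456223}{6895}$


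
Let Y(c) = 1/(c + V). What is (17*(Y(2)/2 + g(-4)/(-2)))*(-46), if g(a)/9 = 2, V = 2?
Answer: 27761/4 ≈ 6940.3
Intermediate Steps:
g(a) = 18 (g(a) = 9*2 = 18)
Y(c) = 1/(2 + c) (Y(c) = 1/(c + 2) = 1/(2 + c))
(17*(Y(2)/2 + g(-4)/(-2)))*(-46) = (17*(1/((2 + 2)*2) + 18/(-2)))*(-46) = (17*((½)/4 + 18*(-½)))*(-46) = (17*((¼)*(½) - 9))*(-46) = (17*(⅛ - 9))*(-46) = (17*(-71/8))*(-46) = -1207/8*(-46) = 27761/4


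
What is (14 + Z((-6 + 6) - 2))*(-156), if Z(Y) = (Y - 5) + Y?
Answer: -780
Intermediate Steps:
Z(Y) = -5 + 2*Y (Z(Y) = (-5 + Y) + Y = -5 + 2*Y)
(14 + Z((-6 + 6) - 2))*(-156) = (14 + (-5 + 2*((-6 + 6) - 2)))*(-156) = (14 + (-5 + 2*(0 - 2)))*(-156) = (14 + (-5 + 2*(-2)))*(-156) = (14 + (-5 - 4))*(-156) = (14 - 9)*(-156) = 5*(-156) = -780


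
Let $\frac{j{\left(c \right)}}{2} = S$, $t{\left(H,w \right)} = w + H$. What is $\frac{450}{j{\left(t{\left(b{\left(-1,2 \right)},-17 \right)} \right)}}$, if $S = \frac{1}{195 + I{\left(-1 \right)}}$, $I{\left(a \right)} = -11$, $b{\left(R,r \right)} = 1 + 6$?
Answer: $41400$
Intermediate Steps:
$b{\left(R,r \right)} = 7$
$t{\left(H,w \right)} = H + w$
$S = \frac{1}{184}$ ($S = \frac{1}{195 - 11} = \frac{1}{184} \approx 0.0054348$)
$j{\left(c \right)} = \frac{1}{92}$ ($j{\left(c \right)} = 2 \cdot \frac{1}{184} = \frac{1}{92}$)
$\frac{450}{j{\left(t{\left(b{\left(-1,2 \right)},-17 \right)} \right)}} = 450 \frac{1}{\frac{1}{92}} = 450 \cdot 92 = 41400$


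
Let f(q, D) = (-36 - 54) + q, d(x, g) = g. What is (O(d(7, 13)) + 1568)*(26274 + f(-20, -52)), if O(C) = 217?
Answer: 46702740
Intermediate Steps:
f(q, D) = -90 + q
(O(d(7, 13)) + 1568)*(26274 + f(-20, -52)) = (217 + 1568)*(26274 + (-90 - 20)) = 1785*(26274 - 110) = 1785*26164 = 46702740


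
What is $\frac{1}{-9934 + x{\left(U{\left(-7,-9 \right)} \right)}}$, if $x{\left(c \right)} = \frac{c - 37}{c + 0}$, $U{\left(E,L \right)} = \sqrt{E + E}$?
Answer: $- \frac{14 i}{37 \sqrt{14} + 139062 i} \approx -0.00010067 - 1.0023 \cdot 10^{-7} i$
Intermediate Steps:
$U{\left(E,L \right)} = \sqrt{2} \sqrt{E}$ ($U{\left(E,L \right)} = \sqrt{2 E} = \sqrt{2} \sqrt{E}$)
$x{\left(c \right)} = \frac{-37 + c}{c}$
$\frac{1}{-9934 + x{\left(U{\left(-7,-9 \right)} \right)}} = \frac{1}{-9934 + \frac{-37 + \sqrt{2} \sqrt{-7}}{\sqrt{2} \sqrt{-7}}} = \frac{1}{-9934 + \frac{-37 + \sqrt{2} i \sqrt{7}}{\sqrt{2} i \sqrt{7}}} = \frac{1}{-9934 + \frac{-37 + i \sqrt{14}}{i \sqrt{14}}} = \frac{1}{-9934 + - \frac{i \sqrt{14}}{14} \left(-37 + i \sqrt{14}\right)} = \frac{1}{-9934 - \frac{i \sqrt{14} \left(-37 + i \sqrt{14}\right)}{14}}$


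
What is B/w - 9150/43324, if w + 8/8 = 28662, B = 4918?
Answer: -24590359/620854582 ≈ -0.039607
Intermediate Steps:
w = 28661 (w = -1 + 28662 = 28661)
B/w - 9150/43324 = 4918/28661 - 9150/43324 = 4918*(1/28661) - 9150*1/43324 = 4918/28661 - 4575/21662 = -24590359/620854582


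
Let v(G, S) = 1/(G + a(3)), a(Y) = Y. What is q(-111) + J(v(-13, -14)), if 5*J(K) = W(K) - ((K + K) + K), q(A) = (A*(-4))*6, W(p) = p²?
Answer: 1332031/500 ≈ 2664.1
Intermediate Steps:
v(G, S) = 1/(3 + G) (v(G, S) = 1/(G + 3) = 1/(3 + G))
q(A) = -24*A (q(A) = -4*A*6 = -24*A)
J(K) = -3*K/5 + K²/5 (J(K) = (K² - ((K + K) + K))/5 = (K² - (2*K + K))/5 = (K² - 3*K)/5 = -3*K/5 + K²/5)
q(-111) + J(v(-13, -14)) = -24*(-111) + (-3 + 1/(3 - 13))/(5*(3 - 13)) = 2664 + (⅕)*(-3 + 1/(-10))/(-10) = 2664 + (⅕)*(-⅒)*(-3 - ⅒) = 2664 + (⅕)*(-⅒)*(-31/10) = 2664 + 31/500 = 1332031/500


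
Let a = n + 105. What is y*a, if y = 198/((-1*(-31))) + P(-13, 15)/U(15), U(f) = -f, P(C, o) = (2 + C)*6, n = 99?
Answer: 341088/155 ≈ 2200.6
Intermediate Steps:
P(C, o) = 12 + 6*C
a = 204 (a = 99 + 105 = 204)
y = 1672/155 (y = 198/((-1*(-31))) + (12 + 6*(-13))/((-1*15)) = 198/31 + (12 - 78)/(-15) = 198*(1/31) - 66*(-1/15) = 198/31 + 22/5 = 1672/155 ≈ 10.787)
y*a = (1672/155)*204 = 341088/155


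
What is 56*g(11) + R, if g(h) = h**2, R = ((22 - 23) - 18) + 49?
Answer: 6806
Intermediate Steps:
R = 30 (R = (-1 - 18) + 49 = -19 + 49 = 30)
56*g(11) + R = 56*11**2 + 30 = 56*121 + 30 = 6776 + 30 = 6806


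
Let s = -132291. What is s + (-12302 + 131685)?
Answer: -12908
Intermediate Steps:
s + (-12302 + 131685) = -132291 + (-12302 + 131685) = -132291 + 119383 = -12908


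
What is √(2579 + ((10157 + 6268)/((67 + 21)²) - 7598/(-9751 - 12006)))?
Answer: √9463035880397233/1914616 ≈ 50.808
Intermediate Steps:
√(2579 + ((10157 + 6268)/((67 + 21)²) - 7598/(-9751 - 12006))) = √(2579 + (16425/(88²) - 7598/(-21757))) = √(2579 + (16425/7744 - 7598*(-1/21757))) = √(2579 + (16425*(1/7744) + 7598/21757)) = √(2579 + (16425/7744 + 7598/21757)) = √(2579 + 416197637/168486208) = √(434942128069/168486208) = √9463035880397233/1914616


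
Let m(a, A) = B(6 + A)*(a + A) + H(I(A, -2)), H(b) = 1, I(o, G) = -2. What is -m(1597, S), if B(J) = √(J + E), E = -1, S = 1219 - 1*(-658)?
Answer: -1 - 3474*√1882 ≈ -1.5071e+5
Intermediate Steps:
S = 1877 (S = 1219 + 658 = 1877)
B(J) = √(-1 + J) (B(J) = √(J - 1) = √(-1 + J))
m(a, A) = 1 + √(5 + A)*(A + a) (m(a, A) = √(-1 + (6 + A))*(a + A) + 1 = √(5 + A)*(A + a) + 1 = 1 + √(5 + A)*(A + a))
-m(1597, S) = -(1 + 1877*√(5 + 1877) + 1597*√(5 + 1877)) = -(1 + 1877*√1882 + 1597*√1882) = -(1 + 3474*√1882) = -1 - 3474*√1882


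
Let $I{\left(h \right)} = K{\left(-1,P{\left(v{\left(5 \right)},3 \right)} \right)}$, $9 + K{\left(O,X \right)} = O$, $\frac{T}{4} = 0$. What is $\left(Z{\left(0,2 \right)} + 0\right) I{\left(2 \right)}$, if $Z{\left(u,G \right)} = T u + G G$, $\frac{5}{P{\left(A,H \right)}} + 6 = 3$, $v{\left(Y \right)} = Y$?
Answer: $-40$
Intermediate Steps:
$T = 0$ ($T = 4 \cdot 0 = 0$)
$P{\left(A,H \right)} = - \frac{5}{3}$ ($P{\left(A,H \right)} = \frac{5}{-6 + 3} = \frac{5}{-3} = 5 \left(- \frac{1}{3}\right) = - \frac{5}{3}$)
$K{\left(O,X \right)} = -9 + O$
$I{\left(h \right)} = -10$ ($I{\left(h \right)} = -9 - 1 = -10$)
$Z{\left(u,G \right)} = G^{2}$ ($Z{\left(u,G \right)} = 0 u + G G = 0 + G^{2} = G^{2}$)
$\left(Z{\left(0,2 \right)} + 0\right) I{\left(2 \right)} = \left(2^{2} + 0\right) \left(-10\right) = \left(4 + 0\right) \left(-10\right) = 4 \left(-10\right) = -40$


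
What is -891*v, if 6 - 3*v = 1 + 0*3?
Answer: -1485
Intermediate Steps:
v = 5/3 (v = 2 - (1 + 0*3)/3 = 2 - (1 + 0)/3 = 2 - ⅓*1 = 2 - ⅓ = 5/3 ≈ 1.6667)
-891*v = -891*5/3 = -1485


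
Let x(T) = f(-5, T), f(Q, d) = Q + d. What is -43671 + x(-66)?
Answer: -43742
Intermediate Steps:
x(T) = -5 + T
-43671 + x(-66) = -43671 + (-5 - 66) = -43671 - 71 = -43742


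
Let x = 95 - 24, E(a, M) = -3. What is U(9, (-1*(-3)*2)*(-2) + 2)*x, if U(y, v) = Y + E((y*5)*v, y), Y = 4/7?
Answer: -1207/7 ≈ -172.43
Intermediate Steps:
Y = 4/7 (Y = 4*(⅐) = 4/7 ≈ 0.57143)
U(y, v) = -17/7 (U(y, v) = 4/7 - 3 = -17/7)
x = 71
U(9, (-1*(-3)*2)*(-2) + 2)*x = -17/7*71 = -1207/7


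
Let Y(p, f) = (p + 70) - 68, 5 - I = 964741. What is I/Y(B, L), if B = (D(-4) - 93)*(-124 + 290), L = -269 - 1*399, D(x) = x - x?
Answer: 241184/3859 ≈ 62.499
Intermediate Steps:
D(x) = 0
L = -668 (L = -269 - 399 = -668)
I = -964736 (I = 5 - 1*964741 = 5 - 964741 = -964736)
B = -15438 (B = (0 - 93)*(-124 + 290) = -93*166 = -15438)
Y(p, f) = 2 + p (Y(p, f) = (70 + p) - 68 = 2 + p)
I/Y(B, L) = -964736/(2 - 15438) = -964736/(-15436) = -964736*(-1/15436) = 241184/3859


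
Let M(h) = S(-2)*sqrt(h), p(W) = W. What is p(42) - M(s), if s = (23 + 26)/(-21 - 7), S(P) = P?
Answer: 42 + I*sqrt(7) ≈ 42.0 + 2.6458*I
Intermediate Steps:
s = -7/4 (s = 49/(-28) = 49*(-1/28) = -7/4 ≈ -1.7500)
M(h) = -2*sqrt(h)
p(42) - M(s) = 42 - (-2)*sqrt(-7/4) = 42 - (-2)*I*sqrt(7)/2 = 42 - (-1)*I*sqrt(7) = 42 + I*sqrt(7)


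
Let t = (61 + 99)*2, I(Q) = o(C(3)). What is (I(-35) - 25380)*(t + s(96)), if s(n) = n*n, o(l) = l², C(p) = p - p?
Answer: -242023680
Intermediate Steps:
C(p) = 0
I(Q) = 0 (I(Q) = 0² = 0)
t = 320 (t = 160*2 = 320)
s(n) = n²
(I(-35) - 25380)*(t + s(96)) = (0 - 25380)*(320 + 96²) = -25380*(320 + 9216) = -25380*9536 = -242023680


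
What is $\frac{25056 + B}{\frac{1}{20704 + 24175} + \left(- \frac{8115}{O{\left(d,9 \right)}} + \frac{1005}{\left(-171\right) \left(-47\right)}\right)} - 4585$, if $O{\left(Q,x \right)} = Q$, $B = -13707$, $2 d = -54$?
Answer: $- \frac{493164665868668}{108453253067} \approx -4547.3$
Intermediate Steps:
$d = -27$ ($d = \frac{1}{2} \left(-54\right) = -27$)
$\frac{25056 + B}{\frac{1}{20704 + 24175} + \left(- \frac{8115}{O{\left(d,9 \right)}} + \frac{1005}{\left(-171\right) \left(-47\right)}\right)} - 4585 = \frac{25056 - 13707}{\frac{1}{20704 + 24175} + \left(- \frac{8115}{-27} + \frac{1005}{\left(-171\right) \left(-47\right)}\right)} - 4585 = \frac{11349}{\frac{1}{44879} + \left(\left(-8115\right) \left(- \frac{1}{27}\right) + \frac{1005}{8037}\right)} - 4585 = \frac{11349}{\frac{1}{44879} + \left(\frac{2705}{9} + 1005 \cdot \frac{1}{8037}\right)} - 4585 = \frac{11349}{\frac{1}{44879} + \left(\frac{2705}{9} + \frac{335}{2679}\right)} - 4585 = \frac{11349}{\frac{1}{44879} + \frac{2416570}{8037}} - 4585 = \frac{11349}{\frac{108453253067}{360692523}} - 4585 = 11349 \cdot \frac{360692523}{108453253067} - 4585 = \frac{4093499443527}{108453253067} - 4585 = - \frac{493164665868668}{108453253067}$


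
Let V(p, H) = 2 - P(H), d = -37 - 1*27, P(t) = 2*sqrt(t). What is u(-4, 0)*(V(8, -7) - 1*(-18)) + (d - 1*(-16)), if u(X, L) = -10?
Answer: -248 + 20*I*sqrt(7) ≈ -248.0 + 52.915*I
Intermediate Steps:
d = -64 (d = -37 - 27 = -64)
V(p, H) = 2 - 2*sqrt(H)
u(-4, 0)*(V(8, -7) - 1*(-18)) + (d - 1*(-16)) = -10*((2 - 2*I*sqrt(7)) - 1*(-18)) + (-64 - 1*(-16)) = -10*((2 - 2*I*sqrt(7)) + 18) + (-64 + 16) = -10*((2 - 2*I*sqrt(7)) + 18) - 48 = -10*(20 - 2*I*sqrt(7)) - 48 = (-200 + 20*I*sqrt(7)) - 48 = -248 + 20*I*sqrt(7)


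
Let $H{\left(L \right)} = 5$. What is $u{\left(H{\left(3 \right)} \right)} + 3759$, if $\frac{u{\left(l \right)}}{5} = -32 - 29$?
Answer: $3454$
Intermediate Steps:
$u{\left(l \right)} = -305$ ($u{\left(l \right)} = 5 \left(-32 - 29\right) = 5 \left(-61\right) = -305$)
$u{\left(H{\left(3 \right)} \right)} + 3759 = -305 + 3759 = 3454$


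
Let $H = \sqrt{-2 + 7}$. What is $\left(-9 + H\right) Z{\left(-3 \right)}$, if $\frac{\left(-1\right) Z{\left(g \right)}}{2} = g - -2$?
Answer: $-18 + 2 \sqrt{5} \approx -13.528$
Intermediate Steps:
$H = \sqrt{5} \approx 2.2361$
$Z{\left(g \right)} = -4 - 2 g$ ($Z{\left(g \right)} = - 2 \left(g - -2\right) = - 2 \left(g + 2\right) = - 2 \left(2 + g\right) = -4 - 2 g$)
$\left(-9 + H\right) Z{\left(-3 \right)} = \left(-9 + \sqrt{5}\right) \left(-4 - -6\right) = \left(-9 + \sqrt{5}\right) \left(-4 + 6\right) = \left(-9 + \sqrt{5}\right) 2 = -18 + 2 \sqrt{5}$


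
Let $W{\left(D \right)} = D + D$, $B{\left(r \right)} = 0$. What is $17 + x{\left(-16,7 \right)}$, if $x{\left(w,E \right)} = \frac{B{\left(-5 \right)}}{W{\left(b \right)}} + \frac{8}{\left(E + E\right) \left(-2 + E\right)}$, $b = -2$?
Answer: $\frac{599}{35} \approx 17.114$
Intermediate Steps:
$W{\left(D \right)} = 2 D$
$x{\left(w,E \right)} = \frac{4}{E \left(-2 + E\right)}$ ($x{\left(w,E \right)} = \frac{0}{2 \left(-2\right)} + \frac{8}{\left(E + E\right) \left(-2 + E\right)} = \frac{0}{-4} + \frac{8}{2 E \left(-2 + E\right)} = 0 \left(- \frac{1}{4}\right) + \frac{8}{2 E \left(-2 + E\right)} = 0 + 8 \frac{1}{2 E \left(-2 + E\right)} = 0 + \frac{4}{E \left(-2 + E\right)} = \frac{4}{E \left(-2 + E\right)}$)
$17 + x{\left(-16,7 \right)} = 17 + \frac{4}{7 \left(-2 + 7\right)} = 17 + 4 \cdot \frac{1}{7} \cdot \frac{1}{5} = 17 + \frac{4}{35} = \frac{599}{35}$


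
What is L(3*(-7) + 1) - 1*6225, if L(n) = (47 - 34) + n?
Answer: -6232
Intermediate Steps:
L(n) = 13 + n
L(3*(-7) + 1) - 1*6225 = (13 + (3*(-7) + 1)) - 1*6225 = (13 + (-21 + 1)) - 6225 = (13 - 20) - 6225 = -7 - 6225 = -6232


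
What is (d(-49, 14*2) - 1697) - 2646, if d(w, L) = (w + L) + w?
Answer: -4413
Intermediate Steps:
d(w, L) = L + 2*w (d(w, L) = (L + w) + w = L + 2*w)
(d(-49, 14*2) - 1697) - 2646 = ((14*2 + 2*(-49)) - 1697) - 2646 = ((28 - 98) - 1697) - 2646 = (-70 - 1697) - 2646 = -1767 - 2646 = -4413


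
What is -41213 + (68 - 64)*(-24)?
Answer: -41309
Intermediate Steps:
-41213 + (68 - 64)*(-24) = -41213 + 4*(-24) = -41213 - 96 = -41309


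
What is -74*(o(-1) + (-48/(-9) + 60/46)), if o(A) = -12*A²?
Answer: 27380/69 ≈ 396.81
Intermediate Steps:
-74*(o(-1) + (-48/(-9) + 60/46)) = -74*(-12*(-1)² + (-48/(-9) + 60/46)) = -74*(-12*1 + (-48*(-⅑) + 60*(1/46))) = -74*(-12 + (16/3 + 30/23)) = -74*(-12 + 458/69) = -74*(-370/69) = 27380/69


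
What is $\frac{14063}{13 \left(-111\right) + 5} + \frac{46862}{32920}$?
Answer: $- \frac{98891601}{11834740} \approx -8.356$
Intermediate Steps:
$\frac{14063}{13 \left(-111\right) + 5} + \frac{46862}{32920} = \frac{14063}{-1443 + 5} + 46862 \cdot \frac{1}{32920} = \frac{14063}{-1438} + \frac{23431}{16460} = 14063 \left(- \frac{1}{1438}\right) + \frac{23431}{16460} = - \frac{14063}{1438} + \frac{23431}{16460} = - \frac{98891601}{11834740}$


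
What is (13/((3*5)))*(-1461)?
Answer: -6331/5 ≈ -1266.2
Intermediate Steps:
(13/((3*5)))*(-1461) = (13/15)*(-1461) = -6331/5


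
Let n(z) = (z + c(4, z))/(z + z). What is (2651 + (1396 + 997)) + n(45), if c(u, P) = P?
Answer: 5045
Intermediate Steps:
n(z) = 1 (n(z) = (z + z)/(z + z) = (2*z)/((2*z)) = (2*z)*(1/(2*z)) = 1)
(2651 + (1396 + 997)) + n(45) = (2651 + (1396 + 997)) + 1 = (2651 + 2393) + 1 = 5044 + 1 = 5045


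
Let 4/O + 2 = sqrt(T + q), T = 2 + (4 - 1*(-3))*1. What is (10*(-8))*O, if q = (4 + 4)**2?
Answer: -640/69 - 320*sqrt(73)/69 ≈ -48.900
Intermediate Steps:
T = 9 (T = 2 + (4 + 3)*1 = 2 + 7*1 = 2 + 7 = 9)
q = 64 (q = 8**2 = 64)
O = 4/(-2 + sqrt(73)) (O = 4/(-2 + sqrt(9 + 64)) = 4/(-2 + sqrt(73)) ≈ 0.61125)
(10*(-8))*O = (10*(-8))*(8/69 + 4*sqrt(73)/69) = -80*(8/69 + 4*sqrt(73)/69) = -640/69 - 320*sqrt(73)/69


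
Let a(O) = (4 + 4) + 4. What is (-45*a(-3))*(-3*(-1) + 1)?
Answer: -2160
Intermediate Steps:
a(O) = 12 (a(O) = 8 + 4 = 12)
(-45*a(-3))*(-3*(-1) + 1) = (-45*12)*(-3*(-1) + 1) = -540*(3 + 1) = -540*4 = -2160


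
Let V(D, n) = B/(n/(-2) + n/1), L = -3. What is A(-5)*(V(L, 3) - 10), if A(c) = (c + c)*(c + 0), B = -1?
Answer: -1600/3 ≈ -533.33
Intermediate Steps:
A(c) = 2*c² (A(c) = (2*c)*c = 2*c²)
V(D, n) = -2/n (V(D, n) = -1/(n/(-2) + n/1) = -1/(n*(-½) + n*1) = -1/(-n/2 + n) = -1/(n/2) = -2/n)
A(-5)*(V(L, 3) - 10) = (2*(-5)²)*(-2/3 - 10) = (2*25)*(-2*⅓ - 10) = 50*(-⅔ - 10) = 50*(-32/3) = -1600/3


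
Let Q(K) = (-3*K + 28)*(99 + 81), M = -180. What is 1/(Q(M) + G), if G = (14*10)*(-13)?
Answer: 1/100420 ≈ 9.9582e-6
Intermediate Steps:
Q(K) = 5040 - 540*K (Q(K) = (28 - 3*K)*180 = 5040 - 540*K)
G = -1820 (G = 140*(-13) = -1820)
1/(Q(M) + G) = 1/((5040 - 540*(-180)) - 1820) = 1/((5040 + 97200) - 1820) = 1/(102240 - 1820) = 1/100420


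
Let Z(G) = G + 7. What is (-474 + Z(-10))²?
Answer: 227529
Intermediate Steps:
Z(G) = 7 + G
(-474 + Z(-10))² = (-474 + (7 - 10))² = (-474 - 3)² = (-477)² = 227529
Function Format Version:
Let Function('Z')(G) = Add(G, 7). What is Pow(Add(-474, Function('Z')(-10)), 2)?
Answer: 227529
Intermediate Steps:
Function('Z')(G) = Add(7, G)
Pow(Add(-474, Function('Z')(-10)), 2) = Pow(Add(-474, Add(7, -10)), 2) = Pow(Add(-474, -3), 2) = Pow(-477, 2) = 227529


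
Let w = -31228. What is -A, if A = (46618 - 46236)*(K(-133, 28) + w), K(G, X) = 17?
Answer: 11922602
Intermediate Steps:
A = -11922602 (A = (46618 - 46236)*(17 - 31228) = 382*(-31211) = -11922602)
-A = -1*(-11922602) = 11922602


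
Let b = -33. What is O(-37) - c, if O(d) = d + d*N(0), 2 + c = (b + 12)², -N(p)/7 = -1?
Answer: -735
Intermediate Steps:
N(p) = 7 (N(p) = -7*(-1) = 7)
c = 439 (c = -2 + (-33 + 12)² = -2 + (-21)² = -2 + 441 = 439)
O(d) = 8*d (O(d) = d + d*7 = d + 7*d = 8*d)
O(-37) - c = 8*(-37) - 1*439 = -296 - 439 = -735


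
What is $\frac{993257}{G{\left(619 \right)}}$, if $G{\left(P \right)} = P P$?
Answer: $\frac{993257}{383161} \approx 2.5923$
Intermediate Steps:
$G{\left(P \right)} = P^{2}$
$\frac{993257}{G{\left(619 \right)}} = \frac{993257}{619^{2}} = \frac{993257}{383161}$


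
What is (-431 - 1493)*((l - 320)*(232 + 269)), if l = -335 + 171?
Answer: 466539216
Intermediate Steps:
l = -164
(-431 - 1493)*((l - 320)*(232 + 269)) = (-431 - 1493)*((-164 - 320)*(232 + 269)) = -(-931216)*501 = -1924*(-242484) = 466539216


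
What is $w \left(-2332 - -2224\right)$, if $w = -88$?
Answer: $9504$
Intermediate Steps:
$w \left(-2332 - -2224\right) = - 88 \left(-2332 - -2224\right) = - 88 \left(-2332 + 2224\right) = \left(-88\right) \left(-108\right) = 9504$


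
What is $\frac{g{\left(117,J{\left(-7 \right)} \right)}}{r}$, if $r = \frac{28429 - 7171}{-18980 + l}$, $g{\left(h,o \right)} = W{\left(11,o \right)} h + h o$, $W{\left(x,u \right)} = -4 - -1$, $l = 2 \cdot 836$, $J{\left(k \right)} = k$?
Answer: $\frac{1125020}{1181} \approx 952.6$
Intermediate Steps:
$l = 1672$
$W{\left(x,u \right)} = -3$ ($W{\left(x,u \right)} = -4 + 1 = -3$)
$g{\left(h,o \right)} = - 3 h + h o$
$r = - \frac{10629}{8654}$ ($r = \frac{28429 - 7171}{-18980 + 1672} = \frac{21258}{-17308} = 21258 \left(- \frac{1}{17308}\right) = - \frac{10629}{8654} \approx -1.2282$)
$\frac{g{\left(117,J{\left(-7 \right)} \right)}}{r} = \frac{117 \left(-3 - 7\right)}{- \frac{10629}{8654}} = 117 \left(-10\right) \left(- \frac{8654}{10629}\right) = \left(-1170\right) \left(- \frac{8654}{10629}\right) = \frac{1125020}{1181}$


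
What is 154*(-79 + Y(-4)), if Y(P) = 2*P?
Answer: -13398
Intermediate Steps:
154*(-79 + Y(-4)) = 154*(-79 + 2*(-4)) = 154*(-79 - 8) = 154*(-87) = -13398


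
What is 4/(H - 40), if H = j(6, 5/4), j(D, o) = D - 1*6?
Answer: -1/10 ≈ -0.10000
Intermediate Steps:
j(D, o) = -6 + D (j(D, o) = D - 6 = -6 + D)
H = 0 (H = -6 + 6 = 0)
4/(H - 40) = 4/(0 - 40) = 4/(-40) = -1/40*4 = -1/10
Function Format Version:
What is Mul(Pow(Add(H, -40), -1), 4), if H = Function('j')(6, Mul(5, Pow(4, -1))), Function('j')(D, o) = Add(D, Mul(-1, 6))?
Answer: Rational(-1, 10) ≈ -0.10000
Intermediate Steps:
Function('j')(D, o) = Add(-6, D) (Function('j')(D, o) = Add(D, -6) = Add(-6, D))
H = 0 (H = Add(-6, 6) = 0)
Mul(Pow(Add(H, -40), -1), 4) = Mul(Pow(Add(0, -40), -1), 4) = Mul(Pow(-40, -1), 4) = Mul(Rational(-1, 40), 4) = Rational(-1, 10)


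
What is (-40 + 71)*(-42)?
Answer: -1302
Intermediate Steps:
(-40 + 71)*(-42) = 31*(-42) = -1302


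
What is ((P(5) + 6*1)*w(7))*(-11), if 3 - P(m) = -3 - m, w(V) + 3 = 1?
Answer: 374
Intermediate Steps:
w(V) = -2 (w(V) = -3 + 1 = -2)
P(m) = 6 + m (P(m) = 3 - (-3 - m) = 3 + (3 + m) = 6 + m)
((P(5) + 6*1)*w(7))*(-11) = (((6 + 5) + 6*1)*(-2))*(-11) = ((11 + 6)*(-2))*(-11) = (17*(-2))*(-11) = -34*(-11) = 374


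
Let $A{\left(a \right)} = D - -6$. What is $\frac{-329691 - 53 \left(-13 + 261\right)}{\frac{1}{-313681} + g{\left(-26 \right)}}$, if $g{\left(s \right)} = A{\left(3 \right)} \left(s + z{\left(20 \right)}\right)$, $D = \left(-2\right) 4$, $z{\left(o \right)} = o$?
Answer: $- \frac{107540825635}{3764171} \approx -28570.0$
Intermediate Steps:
$D = -8$
$A{\left(a \right)} = -2$ ($A{\left(a \right)} = -8 - -6 = -8 + 6 = -2$)
$g{\left(s \right)} = -40 - 2 s$ ($g{\left(s \right)} = - 2 \left(s + 20\right) = - 2 \left(20 + s\right) = -40 - 2 s$)
$\frac{-329691 - 53 \left(-13 + 261\right)}{\frac{1}{-313681} + g{\left(-26 \right)}} = \frac{-329691 - 53 \left(-13 + 261\right)}{\frac{1}{-313681} - -12} = \frac{-329691 - 13144}{- \frac{1}{313681} + \left(-40 + 52\right)} = \frac{-329691 - 13144}{- \frac{1}{313681} + 12} = - \frac{342835}{\frac{3764171}{313681}} = \left(-342835\right) \frac{313681}{3764171} = - \frac{107540825635}{3764171}$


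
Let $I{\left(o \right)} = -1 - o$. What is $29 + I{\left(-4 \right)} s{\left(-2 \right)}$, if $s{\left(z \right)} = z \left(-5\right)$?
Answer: $59$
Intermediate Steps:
$s{\left(z \right)} = - 5 z$
$29 + I{\left(-4 \right)} s{\left(-2 \right)} = 29 + \left(-1 - -4\right) \left(\left(-5\right) \left(-2\right)\right) = 29 + \left(-1 + 4\right) 10 = 29 + 3 \cdot 10 = 29 + 30 = 59$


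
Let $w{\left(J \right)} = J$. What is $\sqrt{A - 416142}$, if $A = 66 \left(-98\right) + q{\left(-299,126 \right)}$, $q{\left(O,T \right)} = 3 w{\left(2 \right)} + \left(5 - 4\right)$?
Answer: $i \sqrt{422603} \approx 650.08 i$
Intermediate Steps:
$q{\left(O,T \right)} = 7$ ($q{\left(O,T \right)} = 3 \cdot 2 + \left(5 - 4\right) = 6 + 1 = 7$)
$A = -6461$ ($A = 66 \left(-98\right) + 7 = -6468 + 7 = -6461$)
$\sqrt{A - 416142} = \sqrt{-6461 - 416142} = \sqrt{-422603} = i \sqrt{422603}$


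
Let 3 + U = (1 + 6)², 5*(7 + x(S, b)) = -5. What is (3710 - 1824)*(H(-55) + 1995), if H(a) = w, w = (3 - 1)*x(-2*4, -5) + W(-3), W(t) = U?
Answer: 3819150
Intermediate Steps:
x(S, b) = -8 (x(S, b) = -7 + (⅕)*(-5) = -7 - 1 = -8)
U = 46 (U = -3 + (1 + 6)² = -3 + 7² = -3 + 49 = 46)
W(t) = 46
w = 30 (w = (3 - 1)*(-8) + 46 = 2*(-8) + 46 = -16 + 46 = 30)
H(a) = 30
(3710 - 1824)*(H(-55) + 1995) = (3710 - 1824)*(30 + 1995) = 1886*2025 = 3819150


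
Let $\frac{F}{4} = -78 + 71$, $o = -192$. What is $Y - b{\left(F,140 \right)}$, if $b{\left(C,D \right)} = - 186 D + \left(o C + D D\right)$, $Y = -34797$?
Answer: $-33733$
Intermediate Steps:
$F = -28$ ($F = 4 \left(-78 + 71\right) = 4 \left(-7\right) = -28$)
$b{\left(C,D \right)} = D^{2} - 192 C - 186 D$ ($b{\left(C,D \right)} = - 186 D - \left(192 C - D D\right) = - 186 D - \left(- D^{2} + 192 C\right) = D^{2} - 192 C - 186 D$)
$Y - b{\left(F,140 \right)} = -34797 - \left(140^{2} - -5376 - 26040\right) = -34797 - \left(19600 + 5376 - 26040\right) = -34797 - -1064 = -34797 + 1064 = -33733$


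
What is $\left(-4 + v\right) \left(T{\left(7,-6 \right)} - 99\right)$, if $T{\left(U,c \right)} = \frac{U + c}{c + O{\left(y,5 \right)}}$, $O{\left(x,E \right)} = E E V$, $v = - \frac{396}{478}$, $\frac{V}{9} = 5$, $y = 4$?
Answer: $\frac{127840120}{267441} \approx 478.01$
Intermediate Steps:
$V = 45$ ($V = 9 \cdot 5 = 45$)
$v = - \frac{198}{239}$ ($v = \left(-396\right) \frac{1}{478} = - \frac{198}{239} \approx -0.82845$)
$O{\left(x,E \right)} = 45 E^{2}$ ($O{\left(x,E \right)} = E E 45 = E^{2} \cdot 45 = 45 E^{2}$)
$T{\left(U,c \right)} = \frac{U + c}{1125 + c}$ ($T{\left(U,c \right)} = \frac{U + c}{c + 45 \cdot 5^{2}} = \frac{U + c}{c + 45 \cdot 25} = \frac{U + c}{c + 1125} = \frac{U + c}{1125 + c}$)
$\left(-4 + v\right) \left(T{\left(7,-6 \right)} - 99\right) = \left(-4 - \frac{198}{239}\right) \left(\frac{7 - 6}{1125 - 6} - 99\right) = - \frac{1154 \left(\frac{1}{1119} \cdot 1 - 99\right)}{239} = - \frac{1154 \left(\frac{1}{1119} - 99\right)}{239} = \left(- \frac{1154}{239}\right) \left(- \frac{110780}{1119}\right) = \frac{127840120}{267441}$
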